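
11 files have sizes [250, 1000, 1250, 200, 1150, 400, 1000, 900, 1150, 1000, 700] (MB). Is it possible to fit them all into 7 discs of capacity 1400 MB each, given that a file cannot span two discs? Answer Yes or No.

Total = 9000 MB; ⌈9000/1400⌉ = 7.
The bound of 7 does not rule out 7, but exhaustive search shows no assignment into 7 discs of capacity 1400 MB exists — the minimum is 8.

No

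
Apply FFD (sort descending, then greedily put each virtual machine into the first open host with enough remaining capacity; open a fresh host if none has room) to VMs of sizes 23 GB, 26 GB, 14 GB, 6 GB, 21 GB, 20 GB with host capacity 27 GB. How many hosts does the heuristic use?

5

Sorted descending: 26, 23, 21, 20, 14, 6.
  26 → host 1 (new)  [load 26/27]
  23 → host 2 (new)  [load 23/27]
  21 → host 3 (new)  [load 21/27]
  20 → host 4 (new)  [load 20/27]
  14 → host 5 (new)  [load 14/27]
  6 → host 3  [load 27/27]
5 hosts opened.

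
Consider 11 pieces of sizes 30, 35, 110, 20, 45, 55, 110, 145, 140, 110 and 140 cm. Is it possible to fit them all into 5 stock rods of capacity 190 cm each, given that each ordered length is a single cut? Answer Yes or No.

Total = 940 cm; ⌈940/190⌉ = 5.
6 pieces each exceed half the capacity and cannot share a stock rod, forcing at least 6 stock rods.
At least 6 stock rods are required, but only 5 are allowed.

No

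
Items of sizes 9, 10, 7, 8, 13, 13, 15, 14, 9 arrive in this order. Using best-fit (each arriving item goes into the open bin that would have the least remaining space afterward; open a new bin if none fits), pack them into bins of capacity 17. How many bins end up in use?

7

  9 → bin 1 (new)  [load 9/17]
  10 → bin 2 (new)  [load 10/17]
  7 → bin 2  [load 17/17]
  8 → bin 1  [load 17/17]
  13 → bin 3 (new)  [load 13/17]
  13 → bin 4 (new)  [load 13/17]
  15 → bin 5 (new)  [load 15/17]
  14 → bin 6 (new)  [load 14/17]
  9 → bin 7 (new)  [load 9/17]
7 bins opened.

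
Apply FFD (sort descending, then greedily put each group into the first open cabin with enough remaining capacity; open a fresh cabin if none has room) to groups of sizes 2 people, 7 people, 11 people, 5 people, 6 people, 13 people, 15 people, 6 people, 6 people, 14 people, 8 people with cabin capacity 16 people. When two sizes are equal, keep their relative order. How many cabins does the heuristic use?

7

Sorted descending: 15, 14, 13, 11, 8, 7, 6, 6, 6, 5, 2.
  15 → cabin 1 (new)  [load 15/16]
  14 → cabin 2 (new)  [load 14/16]
  13 → cabin 3 (new)  [load 13/16]
  11 → cabin 4 (new)  [load 11/16]
  8 → cabin 5 (new)  [load 8/16]
  7 → cabin 5  [load 15/16]
  6 → cabin 6 (new)  [load 6/16]
  6 → cabin 6  [load 12/16]
  6 → cabin 7 (new)  [load 6/16]
  5 → cabin 4  [load 16/16]
  2 → cabin 2  [load 16/16]
7 cabins opened.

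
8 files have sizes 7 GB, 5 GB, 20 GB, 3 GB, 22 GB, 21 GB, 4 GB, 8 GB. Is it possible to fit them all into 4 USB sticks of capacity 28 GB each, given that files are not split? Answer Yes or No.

A valid assignment using 4 USB sticks:
  USB stick 1: 22 + 5 = 27
  USB stick 2: 21 + 7 = 28
  USB stick 3: 20 + 8 = 28
  USB stick 4: 4 + 3 = 7
Every load is within 28 GB, so 4 USB sticks suffice.

Yes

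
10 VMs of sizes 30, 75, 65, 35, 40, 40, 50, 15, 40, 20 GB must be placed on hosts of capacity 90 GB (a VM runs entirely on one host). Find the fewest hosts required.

5

Total = 75 + 65 + 50 + 40 + 40 + 40 + 35 + 30 + 20 + 15 = 410 GB.
Lower bound: ⌈410/90⌉ = 5 hosts.
A packing using 5 hosts:
  host 1: 75 + 15 = 90
  host 2: 65 + 20 = 85
  host 3: 50 + 40 = 90
  host 4: 40 + 40 = 80
  host 5: 35 + 30 = 65
This matches the lower bound, so 5 is optimal.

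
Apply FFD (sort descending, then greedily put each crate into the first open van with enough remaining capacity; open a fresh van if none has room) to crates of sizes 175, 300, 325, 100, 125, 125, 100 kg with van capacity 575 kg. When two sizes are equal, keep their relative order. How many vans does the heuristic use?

3

Sorted descending: 325, 300, 175, 125, 125, 100, 100.
  325 → van 1 (new)  [load 325/575]
  300 → van 2 (new)  [load 300/575]
  175 → van 1  [load 500/575]
  125 → van 2  [load 425/575]
  125 → van 2  [load 550/575]
  100 → van 3 (new)  [load 100/575]
  100 → van 3  [load 200/575]
3 vans opened.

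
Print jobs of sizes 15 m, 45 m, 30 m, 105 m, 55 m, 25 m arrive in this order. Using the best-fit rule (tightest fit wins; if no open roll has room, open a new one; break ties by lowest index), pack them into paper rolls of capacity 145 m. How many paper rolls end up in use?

  15 → roll 1 (new)  [load 15/145]
  45 → roll 1  [load 60/145]
  30 → roll 1  [load 90/145]
  105 → roll 2 (new)  [load 105/145]
  55 → roll 1  [load 145/145]
  25 → roll 2  [load 130/145]
2 paper rolls opened.

2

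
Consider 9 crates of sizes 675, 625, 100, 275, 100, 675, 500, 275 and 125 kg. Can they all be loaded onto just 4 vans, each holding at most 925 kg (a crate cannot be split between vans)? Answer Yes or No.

A valid assignment using 4 vans:
  van 1: 675 + 125 + 100 = 900
  van 2: 675 + 100 = 775
  van 3: 625 + 275 = 900
  van 4: 500 + 275 = 775
Every load is within 925 kg, so 4 vans suffice.

Yes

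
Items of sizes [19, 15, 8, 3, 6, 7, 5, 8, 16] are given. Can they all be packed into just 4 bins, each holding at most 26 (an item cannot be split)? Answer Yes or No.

A valid assignment using 4 bins:
  bin 1: 19 + 7 = 26
  bin 2: 16 + 8 = 24
  bin 3: 15 + 8 + 3 = 26
  bin 4: 6 + 5 = 11
Every load is within 26, so 4 bins suffice.

Yes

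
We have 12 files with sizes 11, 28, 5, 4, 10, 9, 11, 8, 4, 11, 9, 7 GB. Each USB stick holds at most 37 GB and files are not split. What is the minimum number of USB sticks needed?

Total = 28 + 11 + 11 + 11 + 10 + 9 + 9 + 8 + 7 + 5 + 4 + 4 = 117 GB.
Lower bound: ⌈117/37⌉ = 4 USB sticks.
A packing using 4 USB sticks:
  USB stick 1: 28 + 9 = 37
  USB stick 2: 11 + 11 + 11 + 4 = 37
  USB stick 3: 10 + 9 + 8 + 7 = 34
  USB stick 4: 5 + 4 = 9
This matches the lower bound, so 4 is optimal.

4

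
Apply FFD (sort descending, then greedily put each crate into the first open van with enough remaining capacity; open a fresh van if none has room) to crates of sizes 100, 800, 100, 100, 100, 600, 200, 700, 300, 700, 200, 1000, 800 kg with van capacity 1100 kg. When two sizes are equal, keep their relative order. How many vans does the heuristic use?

Sorted descending: 1000, 800, 800, 700, 700, 600, 300, 200, 200, 100, 100, 100, 100.
  1000 → van 1 (new)  [load 1000/1100]
  800 → van 2 (new)  [load 800/1100]
  800 → van 3 (new)  [load 800/1100]
  700 → van 4 (new)  [load 700/1100]
  700 → van 5 (new)  [load 700/1100]
  600 → van 6 (new)  [load 600/1100]
  300 → van 2  [load 1100/1100]
  200 → van 3  [load 1000/1100]
  200 → van 4  [load 900/1100]
  100 → van 1  [load 1100/1100]
  100 → van 3  [load 1100/1100]
  100 → van 4  [load 1000/1100]
  100 → van 4  [load 1100/1100]
6 vans opened.

6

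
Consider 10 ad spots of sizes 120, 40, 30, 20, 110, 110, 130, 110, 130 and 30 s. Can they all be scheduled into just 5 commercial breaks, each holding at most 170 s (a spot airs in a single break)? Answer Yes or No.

No

Total = 830 s; ⌈830/170⌉ = 5.
6 ad spots each exceed half the capacity and cannot share a break, forcing at least 6 commercial breaks.
At least 6 commercial breaks are required, but only 5 are allowed.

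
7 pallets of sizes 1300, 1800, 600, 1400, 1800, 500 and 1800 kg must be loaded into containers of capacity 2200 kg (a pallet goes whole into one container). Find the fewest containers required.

Total = 1800 + 1800 + 1800 + 1400 + 1300 + 600 + 500 = 9200 kg.
Lower bound: ⌈9200/2200⌉ = 5 containers.
A packing using 5 containers:
  container 1: 1800 = 1800
  container 2: 1800 = 1800
  container 3: 1800 = 1800
  container 4: 1400 + 600 = 2000
  container 5: 1300 + 500 = 1800
This matches the lower bound, so 5 is optimal.

5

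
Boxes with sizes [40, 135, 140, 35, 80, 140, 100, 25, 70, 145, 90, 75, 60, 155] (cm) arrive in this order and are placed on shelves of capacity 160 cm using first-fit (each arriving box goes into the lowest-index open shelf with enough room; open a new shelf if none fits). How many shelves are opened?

  40 → shelf 1 (new)  [load 40/160]
  135 → shelf 2 (new)  [load 135/160]
  140 → shelf 3 (new)  [load 140/160]
  35 → shelf 1  [load 75/160]
  80 → shelf 1  [load 155/160]
  140 → shelf 4 (new)  [load 140/160]
  100 → shelf 5 (new)  [load 100/160]
  25 → shelf 2  [load 160/160]
  70 → shelf 6 (new)  [load 70/160]
  145 → shelf 7 (new)  [load 145/160]
  90 → shelf 6  [load 160/160]
  75 → shelf 8 (new)  [load 75/160]
  60 → shelf 5  [load 160/160]
  155 → shelf 9 (new)  [load 155/160]
9 shelves opened.

9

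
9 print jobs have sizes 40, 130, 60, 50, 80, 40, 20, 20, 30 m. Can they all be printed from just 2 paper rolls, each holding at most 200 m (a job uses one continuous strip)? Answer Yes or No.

Total = 470 m; ⌈470/200⌉ = 3.
At least 3 paper rolls are required, but only 2 are allowed.

No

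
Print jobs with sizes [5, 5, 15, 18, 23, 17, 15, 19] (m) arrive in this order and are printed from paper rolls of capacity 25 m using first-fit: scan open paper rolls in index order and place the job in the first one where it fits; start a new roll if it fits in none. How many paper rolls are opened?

  5 → roll 1 (new)  [load 5/25]
  5 → roll 1  [load 10/25]
  15 → roll 1  [load 25/25]
  18 → roll 2 (new)  [load 18/25]
  23 → roll 3 (new)  [load 23/25]
  17 → roll 4 (new)  [load 17/25]
  15 → roll 5 (new)  [load 15/25]
  19 → roll 6 (new)  [load 19/25]
6 paper rolls opened.

6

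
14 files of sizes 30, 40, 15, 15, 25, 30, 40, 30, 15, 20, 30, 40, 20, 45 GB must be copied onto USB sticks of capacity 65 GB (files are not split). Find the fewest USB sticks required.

Total = 45 + 40 + 40 + 40 + 30 + 30 + 30 + 30 + 25 + 20 + 20 + 15 + 15 + 15 = 395 GB.
Lower bound: ⌈395/65⌉ = 7 USB sticks.
A packing using 7 USB sticks:
  USB stick 1: 45 + 20 = 65
  USB stick 2: 40 + 25 = 65
  USB stick 3: 40 + 20 = 60
  USB stick 4: 40 + 15 = 55
  USB stick 5: 30 + 30 = 60
  USB stick 6: 30 + 30 = 60
  USB stick 7: 15 + 15 = 30
This matches the lower bound, so 7 is optimal.

7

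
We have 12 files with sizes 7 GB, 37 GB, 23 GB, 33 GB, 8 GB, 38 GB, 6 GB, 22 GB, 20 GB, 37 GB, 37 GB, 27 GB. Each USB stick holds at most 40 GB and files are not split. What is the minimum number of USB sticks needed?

9

Total = 38 + 37 + 37 + 37 + 33 + 27 + 23 + 22 + 20 + 8 + 7 + 6 = 295 GB.
Lower bound: ⌈295/40⌉ = 8 USB sticks.
A packing using 9 USB sticks:
  USB stick 1: 38 = 38
  USB stick 2: 37 = 37
  USB stick 3: 37 = 37
  USB stick 4: 37 = 37
  USB stick 5: 33 + 7 = 40
  USB stick 6: 27 + 8 = 35
  USB stick 7: 23 + 6 = 29
  USB stick 8: 22 = 22
  USB stick 9: 20 = 20
No arrangement into 8 USB sticks stays within capacity, so 9 is optimal.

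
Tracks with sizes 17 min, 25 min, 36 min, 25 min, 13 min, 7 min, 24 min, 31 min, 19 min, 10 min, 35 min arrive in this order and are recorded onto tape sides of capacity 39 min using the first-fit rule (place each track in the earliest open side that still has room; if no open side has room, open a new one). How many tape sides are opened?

8

  17 → side 1 (new)  [load 17/39]
  25 → side 2 (new)  [load 25/39]
  36 → side 3 (new)  [load 36/39]
  25 → side 4 (new)  [load 25/39]
  13 → side 1  [load 30/39]
  7 → side 1  [load 37/39]
  24 → side 5 (new)  [load 24/39]
  31 → side 6 (new)  [load 31/39]
  19 → side 7 (new)  [load 19/39]
  10 → side 2  [load 35/39]
  35 → side 8 (new)  [load 35/39]
8 tape sides opened.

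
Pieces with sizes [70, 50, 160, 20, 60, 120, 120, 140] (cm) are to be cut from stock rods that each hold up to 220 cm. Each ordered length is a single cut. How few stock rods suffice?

4

Total = 160 + 140 + 120 + 120 + 70 + 60 + 50 + 20 = 740 cm.
Lower bound: ⌈740/220⌉ = 4 stock rods.
A packing using 4 stock rods:
  stock rod 1: 160 + 60 = 220
  stock rod 2: 140 + 70 = 210
  stock rod 3: 120 + 50 + 20 = 190
  stock rod 4: 120 = 120
This matches the lower bound, so 4 is optimal.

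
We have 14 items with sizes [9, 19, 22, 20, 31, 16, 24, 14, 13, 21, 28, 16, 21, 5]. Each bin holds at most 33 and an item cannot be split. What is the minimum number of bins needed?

9

Total = 31 + 28 + 24 + 22 + 21 + 21 + 20 + 19 + 16 + 16 + 14 + 13 + 9 + 5 = 259.
Lower bound: ⌈259/33⌉ = 8 bins.
A packing using 9 bins:
  bin 1: 31 = 31
  bin 2: 28 + 5 = 33
  bin 3: 24 + 9 = 33
  bin 4: 22 = 22
  bin 5: 21 = 21
  bin 6: 21 = 21
  bin 7: 20 + 13 = 33
  bin 8: 19 + 14 = 33
  bin 9: 16 + 16 = 32
No arrangement into 8 bins stays within capacity, so 9 is optimal.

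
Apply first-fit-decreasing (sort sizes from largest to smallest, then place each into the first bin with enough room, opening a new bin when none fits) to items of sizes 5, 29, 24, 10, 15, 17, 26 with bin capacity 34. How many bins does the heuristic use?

4

Sorted descending: 29, 26, 24, 17, 15, 10, 5.
  29 → bin 1 (new)  [load 29/34]
  26 → bin 2 (new)  [load 26/34]
  24 → bin 3 (new)  [load 24/34]
  17 → bin 4 (new)  [load 17/34]
  15 → bin 4  [load 32/34]
  10 → bin 3  [load 34/34]
  5 → bin 1  [load 34/34]
4 bins opened.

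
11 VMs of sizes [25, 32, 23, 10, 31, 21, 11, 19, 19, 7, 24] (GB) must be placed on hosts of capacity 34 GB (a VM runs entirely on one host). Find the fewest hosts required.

Total = 32 + 31 + 25 + 24 + 23 + 21 + 19 + 19 + 11 + 10 + 7 = 222 GB.
Lower bound: ⌈222/34⌉ = 7 hosts.
Also, 8 VMs each exceed 17 GB, and no two of those can share a host, so at least 8 hosts are needed.
A packing using 8 hosts:
  host 1: 32 = 32
  host 2: 31 = 31
  host 3: 25 + 7 = 32
  host 4: 24 + 10 = 34
  host 5: 23 + 11 = 34
  host 6: 21 = 21
  host 7: 19 = 19
  host 8: 19 = 19
This matches the lower bound, so 8 is optimal.

8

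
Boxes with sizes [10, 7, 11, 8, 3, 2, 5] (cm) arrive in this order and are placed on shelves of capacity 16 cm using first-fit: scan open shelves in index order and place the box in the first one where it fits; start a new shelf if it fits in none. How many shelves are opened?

  10 → shelf 1 (new)  [load 10/16]
  7 → shelf 2 (new)  [load 7/16]
  11 → shelf 3 (new)  [load 11/16]
  8 → shelf 2  [load 15/16]
  3 → shelf 1  [load 13/16]
  2 → shelf 1  [load 15/16]
  5 → shelf 3  [load 16/16]
3 shelves opened.

3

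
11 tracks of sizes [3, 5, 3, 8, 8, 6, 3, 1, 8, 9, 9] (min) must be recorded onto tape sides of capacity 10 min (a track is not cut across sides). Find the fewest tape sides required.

Total = 9 + 9 + 8 + 8 + 8 + 6 + 5 + 3 + 3 + 3 + 1 = 63 min.
Lower bound: ⌈63/10⌉ = 7 tape sides.
A packing using 8 tape sides:
  side 1: 9 + 1 = 10
  side 2: 9 = 9
  side 3: 8 = 8
  side 4: 8 = 8
  side 5: 8 = 8
  side 6: 6 + 3 = 9
  side 7: 5 + 3 = 8
  side 8: 3 = 3
No arrangement into 7 tape sides stays within capacity, so 8 is optimal.

8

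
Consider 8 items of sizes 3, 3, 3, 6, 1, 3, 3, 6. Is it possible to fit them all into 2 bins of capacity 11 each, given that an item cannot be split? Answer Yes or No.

Total = 28; ⌈28/11⌉ = 3.
At least 3 bins are required, but only 2 are allowed.

No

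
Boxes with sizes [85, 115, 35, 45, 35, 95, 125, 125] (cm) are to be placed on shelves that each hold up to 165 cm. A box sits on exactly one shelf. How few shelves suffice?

5

Total = 125 + 125 + 115 + 95 + 85 + 45 + 35 + 35 = 660 cm.
Lower bound: ⌈660/165⌉ = 4 shelves.
Also, 5 boxes each exceed 165/2 cm, and no two of those can share a shelf, so at least 5 shelves are needed.
A packing using 5 shelves:
  shelf 1: 125 + 35 = 160
  shelf 2: 125 + 35 = 160
  shelf 3: 115 + 45 = 160
  shelf 4: 95 = 95
  shelf 5: 85 = 85
This matches the lower bound, so 5 is optimal.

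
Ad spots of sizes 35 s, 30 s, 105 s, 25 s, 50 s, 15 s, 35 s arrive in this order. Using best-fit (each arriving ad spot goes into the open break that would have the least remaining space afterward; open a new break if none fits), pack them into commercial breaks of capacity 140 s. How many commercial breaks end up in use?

  35 → break 1 (new)  [load 35/140]
  30 → break 1  [load 65/140]
  105 → break 2 (new)  [load 105/140]
  25 → break 2  [load 130/140]
  50 → break 1  [load 115/140]
  15 → break 1  [load 130/140]
  35 → break 3 (new)  [load 35/140]
3 commercial breaks opened.

3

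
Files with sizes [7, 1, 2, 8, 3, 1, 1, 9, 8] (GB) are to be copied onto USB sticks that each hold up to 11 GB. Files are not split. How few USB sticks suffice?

Total = 9 + 8 + 8 + 7 + 3 + 2 + 1 + 1 + 1 = 40 GB.
Lower bound: ⌈40/11⌉ = 4 USB sticks.
A packing using 4 USB sticks:
  USB stick 1: 9 + 2 = 11
  USB stick 2: 8 + 3 = 11
  USB stick 3: 8 + 1 + 1 + 1 = 11
  USB stick 4: 7 = 7
This matches the lower bound, so 4 is optimal.

4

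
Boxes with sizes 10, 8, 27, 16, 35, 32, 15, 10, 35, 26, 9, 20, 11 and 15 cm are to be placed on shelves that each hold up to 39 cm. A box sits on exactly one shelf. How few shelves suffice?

Total = 35 + 35 + 32 + 27 + 26 + 20 + 16 + 15 + 15 + 11 + 10 + 10 + 9 + 8 = 269 cm.
Lower bound: ⌈269/39⌉ = 7 shelves.
A packing using 8 shelves:
  shelf 1: 35 = 35
  shelf 2: 35 = 35
  shelf 3: 32 = 32
  shelf 4: 27 + 11 = 38
  shelf 5: 26 + 10 = 36
  shelf 6: 20 + 16 = 36
  shelf 7: 15 + 15 + 9 = 39
  shelf 8: 10 + 8 = 18
No arrangement into 7 shelves stays within capacity, so 8 is optimal.

8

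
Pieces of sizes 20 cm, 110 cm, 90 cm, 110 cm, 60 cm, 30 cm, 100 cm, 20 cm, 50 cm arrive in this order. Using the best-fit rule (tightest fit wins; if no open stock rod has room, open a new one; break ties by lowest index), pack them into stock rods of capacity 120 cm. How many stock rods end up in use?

  20 → stock rod 1 (new)  [load 20/120]
  110 → stock rod 2 (new)  [load 110/120]
  90 → stock rod 1  [load 110/120]
  110 → stock rod 3 (new)  [load 110/120]
  60 → stock rod 4 (new)  [load 60/120]
  30 → stock rod 4  [load 90/120]
  100 → stock rod 5 (new)  [load 100/120]
  20 → stock rod 5  [load 120/120]
  50 → stock rod 6 (new)  [load 50/120]
6 stock rods opened.

6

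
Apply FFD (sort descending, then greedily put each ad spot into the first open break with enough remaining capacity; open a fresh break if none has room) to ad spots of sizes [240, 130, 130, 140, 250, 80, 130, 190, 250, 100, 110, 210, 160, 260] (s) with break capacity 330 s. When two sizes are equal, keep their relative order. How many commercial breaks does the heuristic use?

Sorted descending: 260, 250, 250, 240, 210, 190, 160, 140, 130, 130, 130, 110, 100, 80.
  260 → break 1 (new)  [load 260/330]
  250 → break 2 (new)  [load 250/330]
  250 → break 3 (new)  [load 250/330]
  240 → break 4 (new)  [load 240/330]
  210 → break 5 (new)  [load 210/330]
  190 → break 6 (new)  [load 190/330]
  160 → break 7 (new)  [load 160/330]
  140 → break 6  [load 330/330]
  130 → break 7  [load 290/330]
  130 → break 8 (new)  [load 130/330]
  130 → break 8  [load 260/330]
  110 → break 5  [load 320/330]
  100 → break 9 (new)  [load 100/330]
  80 → break 2  [load 330/330]
9 commercial breaks opened.

9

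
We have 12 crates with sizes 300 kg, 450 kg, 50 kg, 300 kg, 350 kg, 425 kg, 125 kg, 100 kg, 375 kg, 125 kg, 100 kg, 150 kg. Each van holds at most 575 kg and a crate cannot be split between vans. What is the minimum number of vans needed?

6

Total = 450 + 425 + 375 + 350 + 300 + 300 + 150 + 125 + 125 + 100 + 100 + 50 = 2850 kg.
Lower bound: ⌈2850/575⌉ = 5 vans.
Also, 6 crates each exceed 575/2 kg, and no two of those can share a van, so at least 6 vans are needed.
A packing using 6 vans:
  van 1: 450 + 125 = 575
  van 2: 425 + 150 = 575
  van 3: 375 + 125 + 50 = 550
  van 4: 350 + 100 + 100 = 550
  van 5: 300 = 300
  van 6: 300 = 300
This matches the lower bound, so 6 is optimal.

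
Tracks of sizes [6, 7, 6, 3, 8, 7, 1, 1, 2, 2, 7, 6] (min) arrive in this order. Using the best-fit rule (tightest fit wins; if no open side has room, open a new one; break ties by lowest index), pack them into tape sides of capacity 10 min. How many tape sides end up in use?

7

  6 → side 1 (new)  [load 6/10]
  7 → side 2 (new)  [load 7/10]
  6 → side 3 (new)  [load 6/10]
  3 → side 2  [load 10/10]
  8 → side 4 (new)  [load 8/10]
  7 → side 5 (new)  [load 7/10]
  1 → side 4  [load 9/10]
  1 → side 4  [load 10/10]
  2 → side 5  [load 9/10]
  2 → side 1  [load 8/10]
  7 → side 6 (new)  [load 7/10]
  6 → side 7 (new)  [load 6/10]
7 tape sides opened.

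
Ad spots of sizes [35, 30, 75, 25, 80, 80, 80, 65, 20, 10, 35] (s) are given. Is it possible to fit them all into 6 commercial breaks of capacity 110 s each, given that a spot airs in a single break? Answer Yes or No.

A valid assignment using 5 commercial breaks:
  break 1: 80 + 30 = 110
  break 2: 80 + 25 = 105
  break 3: 80 + 20 + 10 = 110
  break 4: 75 + 35 = 110
  break 5: 65 + 35 = 100
That uses only 5 ≤ 6, so 6 commercial breaks are enough.

Yes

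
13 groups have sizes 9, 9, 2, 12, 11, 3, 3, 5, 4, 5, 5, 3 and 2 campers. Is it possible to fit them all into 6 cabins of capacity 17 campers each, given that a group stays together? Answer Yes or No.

Yes

A valid assignment using 5 cabins:
  cabin 1: 12 + 5 = 17
  cabin 2: 11 + 5 = 16
  cabin 3: 9 + 5 + 3 = 17
  cabin 4: 9 + 4 + 3 = 16
  cabin 5: 3 + 2 + 2 = 7
That uses only 5 ≤ 6, so 6 cabins are enough.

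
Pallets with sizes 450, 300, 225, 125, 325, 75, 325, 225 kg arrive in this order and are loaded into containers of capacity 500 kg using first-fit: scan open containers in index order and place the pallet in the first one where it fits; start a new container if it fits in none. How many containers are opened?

5

  450 → container 1 (new)  [load 450/500]
  300 → container 2 (new)  [load 300/500]
  225 → container 3 (new)  [load 225/500]
  125 → container 2  [load 425/500]
  325 → container 4 (new)  [load 325/500]
  75 → container 2  [load 500/500]
  325 → container 5 (new)  [load 325/500]
  225 → container 3  [load 450/500]
5 containers opened.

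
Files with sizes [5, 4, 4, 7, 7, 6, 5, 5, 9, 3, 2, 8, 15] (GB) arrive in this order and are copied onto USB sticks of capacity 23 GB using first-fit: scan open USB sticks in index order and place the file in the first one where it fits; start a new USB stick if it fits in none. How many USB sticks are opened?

  5 → USB stick 1 (new)  [load 5/23]
  4 → USB stick 1  [load 9/23]
  4 → USB stick 1  [load 13/23]
  7 → USB stick 1  [load 20/23]
  7 → USB stick 2 (new)  [load 7/23]
  6 → USB stick 2  [load 13/23]
  5 → USB stick 2  [load 18/23]
  5 → USB stick 2  [load 23/23]
  9 → USB stick 3 (new)  [load 9/23]
  3 → USB stick 1  [load 23/23]
  2 → USB stick 3  [load 11/23]
  8 → USB stick 3  [load 19/23]
  15 → USB stick 4 (new)  [load 15/23]
4 USB sticks opened.

4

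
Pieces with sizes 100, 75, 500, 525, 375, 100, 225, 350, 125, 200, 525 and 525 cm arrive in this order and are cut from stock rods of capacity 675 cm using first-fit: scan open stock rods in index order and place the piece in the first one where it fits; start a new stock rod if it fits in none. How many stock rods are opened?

  100 → stock rod 1 (new)  [load 100/675]
  75 → stock rod 1  [load 175/675]
  500 → stock rod 1  [load 675/675]
  525 → stock rod 2 (new)  [load 525/675]
  375 → stock rod 3 (new)  [load 375/675]
  100 → stock rod 2  [load 625/675]
  225 → stock rod 3  [load 600/675]
  350 → stock rod 4 (new)  [load 350/675]
  125 → stock rod 4  [load 475/675]
  200 → stock rod 4  [load 675/675]
  525 → stock rod 5 (new)  [load 525/675]
  525 → stock rod 6 (new)  [load 525/675]
6 stock rods opened.

6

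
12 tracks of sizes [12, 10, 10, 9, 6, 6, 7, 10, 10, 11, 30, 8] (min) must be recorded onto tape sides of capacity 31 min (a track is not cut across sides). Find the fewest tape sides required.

Total = 30 + 12 + 11 + 10 + 10 + 10 + 10 + 9 + 8 + 7 + 6 + 6 = 129 min.
Lower bound: ⌈129/31⌉ = 5 tape sides.
A packing using 5 tape sides:
  side 1: 30 = 30
  side 2: 12 + 11 + 8 = 31
  side 3: 10 + 10 + 10 = 30
  side 4: 10 + 9 + 7 = 26
  side 5: 6 + 6 = 12
This matches the lower bound, so 5 is optimal.

5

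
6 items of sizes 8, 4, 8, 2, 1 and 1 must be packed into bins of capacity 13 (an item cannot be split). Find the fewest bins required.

Total = 8 + 8 + 4 + 2 + 1 + 1 = 24.
Lower bound: ⌈24/13⌉ = 2 bins.
A packing using 2 bins:
  bin 1: 8 + 4 + 1 = 13
  bin 2: 8 + 2 + 1 = 11
This matches the lower bound, so 2 is optimal.

2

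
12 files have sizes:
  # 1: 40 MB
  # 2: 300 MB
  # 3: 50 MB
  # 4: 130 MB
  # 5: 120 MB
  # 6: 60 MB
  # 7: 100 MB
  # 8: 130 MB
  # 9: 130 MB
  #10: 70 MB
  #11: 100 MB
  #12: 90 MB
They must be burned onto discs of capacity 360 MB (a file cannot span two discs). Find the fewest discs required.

Total = 300 + 130 + 130 + 130 + 120 + 100 + 100 + 90 + 70 + 60 + 50 + 40 = 1320 MB.
Lower bound: ⌈1320/360⌉ = 4 discs.
A packing using 4 discs:
  disc 1: 300 + 60 = 360
  disc 2: 130 + 130 + 100 = 360
  disc 3: 130 + 120 + 100 = 350
  disc 4: 90 + 70 + 50 + 40 = 250
This matches the lower bound, so 4 is optimal.

4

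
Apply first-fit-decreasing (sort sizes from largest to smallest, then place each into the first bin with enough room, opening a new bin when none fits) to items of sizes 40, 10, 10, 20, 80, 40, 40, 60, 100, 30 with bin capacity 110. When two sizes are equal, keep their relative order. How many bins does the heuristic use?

Sorted descending: 100, 80, 60, 40, 40, 40, 30, 20, 10, 10.
  100 → bin 1 (new)  [load 100/110]
  80 → bin 2 (new)  [load 80/110]
  60 → bin 3 (new)  [load 60/110]
  40 → bin 3  [load 100/110]
  40 → bin 4 (new)  [load 40/110]
  40 → bin 4  [load 80/110]
  30 → bin 2  [load 110/110]
  20 → bin 4  [load 100/110]
  10 → bin 1  [load 110/110]
  10 → bin 3  [load 110/110]
4 bins opened.

4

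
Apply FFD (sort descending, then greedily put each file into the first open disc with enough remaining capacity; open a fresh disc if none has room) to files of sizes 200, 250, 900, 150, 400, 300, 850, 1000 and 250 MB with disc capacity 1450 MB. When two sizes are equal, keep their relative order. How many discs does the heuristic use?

3

Sorted descending: 1000, 900, 850, 400, 300, 250, 250, 200, 150.
  1000 → disc 1 (new)  [load 1000/1450]
  900 → disc 2 (new)  [load 900/1450]
  850 → disc 3 (new)  [load 850/1450]
  400 → disc 1  [load 1400/1450]
  300 → disc 2  [load 1200/1450]
  250 → disc 2  [load 1450/1450]
  250 → disc 3  [load 1100/1450]
  200 → disc 3  [load 1300/1450]
  150 → disc 3  [load 1450/1450]
3 discs opened.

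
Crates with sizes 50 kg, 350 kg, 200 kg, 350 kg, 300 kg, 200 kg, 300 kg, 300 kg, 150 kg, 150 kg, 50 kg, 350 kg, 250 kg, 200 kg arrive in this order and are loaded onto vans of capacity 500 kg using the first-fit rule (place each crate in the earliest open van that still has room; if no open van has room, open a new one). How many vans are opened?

  50 → van 1 (new)  [load 50/500]
  350 → van 1  [load 400/500]
  200 → van 2 (new)  [load 200/500]
  350 → van 3 (new)  [load 350/500]
  300 → van 2  [load 500/500]
  200 → van 4 (new)  [load 200/500]
  300 → van 4  [load 500/500]
  300 → van 5 (new)  [load 300/500]
  150 → van 3  [load 500/500]
  150 → van 5  [load 450/500]
  50 → van 1  [load 450/500]
  350 → van 6 (new)  [load 350/500]
  250 → van 7 (new)  [load 250/500]
  200 → van 7  [load 450/500]
7 vans opened.

7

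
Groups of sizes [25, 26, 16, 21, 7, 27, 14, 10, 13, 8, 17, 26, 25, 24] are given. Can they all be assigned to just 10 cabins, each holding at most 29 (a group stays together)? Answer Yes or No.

A valid assignment using 10 cabins:
  cabin 1: 27 = 27
  cabin 2: 26 = 26
  cabin 3: 26 = 26
  cabin 4: 25 = 25
  cabin 5: 25 = 25
  cabin 6: 24 = 24
  cabin 7: 21 + 8 = 29
  cabin 8: 17 + 10 = 27
  cabin 9: 16 + 13 = 29
  cabin 10: 14 + 7 = 21
Every load is within 29, so 10 cabins suffice.

Yes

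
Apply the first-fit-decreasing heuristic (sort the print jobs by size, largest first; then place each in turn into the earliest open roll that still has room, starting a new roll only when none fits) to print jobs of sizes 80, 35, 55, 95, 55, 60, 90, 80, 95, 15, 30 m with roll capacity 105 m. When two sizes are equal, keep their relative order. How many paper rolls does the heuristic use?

Sorted descending: 95, 95, 90, 80, 80, 60, 55, 55, 35, 30, 15.
  95 → roll 1 (new)  [load 95/105]
  95 → roll 2 (new)  [load 95/105]
  90 → roll 3 (new)  [load 90/105]
  80 → roll 4 (new)  [load 80/105]
  80 → roll 5 (new)  [load 80/105]
  60 → roll 6 (new)  [load 60/105]
  55 → roll 7 (new)  [load 55/105]
  55 → roll 8 (new)  [load 55/105]
  35 → roll 6  [load 95/105]
  30 → roll 7  [load 85/105]
  15 → roll 3  [load 105/105]
8 paper rolls opened.

8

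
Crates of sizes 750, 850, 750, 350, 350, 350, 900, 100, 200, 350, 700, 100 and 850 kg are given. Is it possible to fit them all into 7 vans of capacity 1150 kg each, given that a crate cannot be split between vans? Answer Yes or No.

A valid assignment using 7 vans:
  van 1: 900 + 200 = 1100
  van 2: 850 + 100 + 100 = 1050
  van 3: 850 = 850
  van 4: 750 + 350 = 1100
  van 5: 750 + 350 = 1100
  van 6: 700 + 350 = 1050
  van 7: 350 = 350
Every load is within 1150 kg, so 7 vans suffice.

Yes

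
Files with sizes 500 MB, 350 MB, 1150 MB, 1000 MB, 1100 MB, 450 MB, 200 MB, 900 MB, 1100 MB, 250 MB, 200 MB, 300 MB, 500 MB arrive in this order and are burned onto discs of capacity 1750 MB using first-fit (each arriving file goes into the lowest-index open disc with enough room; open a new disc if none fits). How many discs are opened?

  500 → disc 1 (new)  [load 500/1750]
  350 → disc 1  [load 850/1750]
  1150 → disc 2 (new)  [load 1150/1750]
  1000 → disc 3 (new)  [load 1000/1750]
  1100 → disc 4 (new)  [load 1100/1750]
  450 → disc 1  [load 1300/1750]
  200 → disc 1  [load 1500/1750]
  900 → disc 5 (new)  [load 900/1750]
  1100 → disc 6 (new)  [load 1100/1750]
  250 → disc 1  [load 1750/1750]
  200 → disc 2  [load 1350/1750]
  300 → disc 2  [load 1650/1750]
  500 → disc 3  [load 1500/1750]
6 discs opened.

6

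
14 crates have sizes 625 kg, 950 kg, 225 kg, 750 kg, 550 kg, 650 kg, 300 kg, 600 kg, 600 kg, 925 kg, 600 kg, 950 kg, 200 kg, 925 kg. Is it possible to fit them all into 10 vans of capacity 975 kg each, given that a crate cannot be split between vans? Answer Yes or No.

No

Total = 8850 kg; ⌈8850/975⌉ = 10.
11 crates each exceed half the capacity and cannot share a van, forcing at least 11 vans.
At least 11 vans are required, but only 10 are allowed.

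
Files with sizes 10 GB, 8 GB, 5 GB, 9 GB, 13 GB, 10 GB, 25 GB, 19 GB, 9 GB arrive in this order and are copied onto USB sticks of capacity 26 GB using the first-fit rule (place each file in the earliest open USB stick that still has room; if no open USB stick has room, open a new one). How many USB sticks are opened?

  10 → USB stick 1 (new)  [load 10/26]
  8 → USB stick 1  [load 18/26]
  5 → USB stick 1  [load 23/26]
  9 → USB stick 2 (new)  [load 9/26]
  13 → USB stick 2  [load 22/26]
  10 → USB stick 3 (new)  [load 10/26]
  25 → USB stick 4 (new)  [load 25/26]
  19 → USB stick 5 (new)  [load 19/26]
  9 → USB stick 3  [load 19/26]
5 USB sticks opened.

5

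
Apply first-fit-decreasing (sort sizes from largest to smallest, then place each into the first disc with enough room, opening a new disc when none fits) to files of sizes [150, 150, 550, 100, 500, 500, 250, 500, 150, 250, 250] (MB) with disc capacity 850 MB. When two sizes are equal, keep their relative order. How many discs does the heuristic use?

5

Sorted descending: 550, 500, 500, 500, 250, 250, 250, 150, 150, 150, 100.
  550 → disc 1 (new)  [load 550/850]
  500 → disc 2 (new)  [load 500/850]
  500 → disc 3 (new)  [load 500/850]
  500 → disc 4 (new)  [load 500/850]
  250 → disc 1  [load 800/850]
  250 → disc 2  [load 750/850]
  250 → disc 3  [load 750/850]
  150 → disc 4  [load 650/850]
  150 → disc 4  [load 800/850]
  150 → disc 5 (new)  [load 150/850]
  100 → disc 2  [load 850/850]
5 discs opened.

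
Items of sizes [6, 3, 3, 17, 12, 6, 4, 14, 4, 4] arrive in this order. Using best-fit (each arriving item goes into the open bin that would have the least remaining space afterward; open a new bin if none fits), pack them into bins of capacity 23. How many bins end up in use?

  6 → bin 1 (new)  [load 6/23]
  3 → bin 1  [load 9/23]
  3 → bin 1  [load 12/23]
  17 → bin 2 (new)  [load 17/23]
  12 → bin 3 (new)  [load 12/23]
  6 → bin 2  [load 23/23]
  4 → bin 1  [load 16/23]
  14 → bin 4 (new)  [load 14/23]
  4 → bin 1  [load 20/23]
  4 → bin 4  [load 18/23]
4 bins opened.

4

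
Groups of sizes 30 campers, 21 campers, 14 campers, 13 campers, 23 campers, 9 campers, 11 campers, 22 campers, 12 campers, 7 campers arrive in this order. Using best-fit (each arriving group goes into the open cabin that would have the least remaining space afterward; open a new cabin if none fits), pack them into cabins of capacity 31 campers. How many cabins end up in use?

6

  30 → cabin 1 (new)  [load 30/31]
  21 → cabin 2 (new)  [load 21/31]
  14 → cabin 3 (new)  [load 14/31]
  13 → cabin 3  [load 27/31]
  23 → cabin 4 (new)  [load 23/31]
  9 → cabin 2  [load 30/31]
  11 → cabin 5 (new)  [load 11/31]
  22 → cabin 6 (new)  [load 22/31]
  12 → cabin 5  [load 23/31]
  7 → cabin 4  [load 30/31]
6 cabins opened.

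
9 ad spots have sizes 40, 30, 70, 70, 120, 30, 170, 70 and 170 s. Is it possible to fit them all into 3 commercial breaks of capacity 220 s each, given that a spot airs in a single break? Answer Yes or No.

No

Total = 770 s; ⌈770/220⌉ = 4.
At least 4 commercial breaks are required, but only 3 are allowed.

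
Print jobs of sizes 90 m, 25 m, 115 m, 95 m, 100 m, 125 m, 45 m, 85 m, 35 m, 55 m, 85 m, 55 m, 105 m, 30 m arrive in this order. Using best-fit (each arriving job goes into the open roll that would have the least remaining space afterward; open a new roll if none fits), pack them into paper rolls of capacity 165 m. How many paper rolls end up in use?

  90 → roll 1 (new)  [load 90/165]
  25 → roll 1  [load 115/165]
  115 → roll 2 (new)  [load 115/165]
  95 → roll 3 (new)  [load 95/165]
  100 → roll 4 (new)  [load 100/165]
  125 → roll 5 (new)  [load 125/165]
  45 → roll 1  [load 160/165]
  85 → roll 6 (new)  [load 85/165]
  35 → roll 5  [load 160/165]
  55 → roll 4  [load 155/165]
  85 → roll 7 (new)  [load 85/165]
  55 → roll 3  [load 150/165]
  105 → roll 8 (new)  [load 105/165]
  30 → roll 2  [load 145/165]
8 paper rolls opened.

8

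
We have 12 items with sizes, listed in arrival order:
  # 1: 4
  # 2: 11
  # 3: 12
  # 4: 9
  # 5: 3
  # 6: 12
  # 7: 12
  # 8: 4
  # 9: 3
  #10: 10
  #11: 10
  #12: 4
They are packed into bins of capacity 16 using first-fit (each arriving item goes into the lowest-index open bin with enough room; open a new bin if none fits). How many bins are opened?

7

  4 → bin 1 (new)  [load 4/16]
  11 → bin 1  [load 15/16]
  12 → bin 2 (new)  [load 12/16]
  9 → bin 3 (new)  [load 9/16]
  3 → bin 2  [load 15/16]
  12 → bin 4 (new)  [load 12/16]
  12 → bin 5 (new)  [load 12/16]
  4 → bin 3  [load 13/16]
  3 → bin 3  [load 16/16]
  10 → bin 6 (new)  [load 10/16]
  10 → bin 7 (new)  [load 10/16]
  4 → bin 4  [load 16/16]
7 bins opened.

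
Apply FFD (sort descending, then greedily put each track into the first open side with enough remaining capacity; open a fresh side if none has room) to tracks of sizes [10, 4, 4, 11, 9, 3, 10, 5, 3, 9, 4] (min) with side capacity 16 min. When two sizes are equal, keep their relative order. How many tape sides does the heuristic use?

Sorted descending: 11, 10, 10, 9, 9, 5, 4, 4, 4, 3, 3.
  11 → side 1 (new)  [load 11/16]
  10 → side 2 (new)  [load 10/16]
  10 → side 3 (new)  [load 10/16]
  9 → side 4 (new)  [load 9/16]
  9 → side 5 (new)  [load 9/16]
  5 → side 1  [load 16/16]
  4 → side 2  [load 14/16]
  4 → side 3  [load 14/16]
  4 → side 4  [load 13/16]
  3 → side 4  [load 16/16]
  3 → side 5  [load 12/16]
5 tape sides opened.

5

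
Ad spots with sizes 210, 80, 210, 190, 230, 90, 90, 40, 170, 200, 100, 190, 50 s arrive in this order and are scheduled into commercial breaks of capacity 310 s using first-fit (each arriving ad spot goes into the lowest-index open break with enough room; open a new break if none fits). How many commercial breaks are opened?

  210 → break 1 (new)  [load 210/310]
  80 → break 1  [load 290/310]
  210 → break 2 (new)  [load 210/310]
  190 → break 3 (new)  [load 190/310]
  230 → break 4 (new)  [load 230/310]
  90 → break 2  [load 300/310]
  90 → break 3  [load 280/310]
  40 → break 4  [load 270/310]
  170 → break 5 (new)  [load 170/310]
  200 → break 6 (new)  [load 200/310]
  100 → break 5  [load 270/310]
  190 → break 7 (new)  [load 190/310]
  50 → break 6  [load 250/310]
7 commercial breaks opened.

7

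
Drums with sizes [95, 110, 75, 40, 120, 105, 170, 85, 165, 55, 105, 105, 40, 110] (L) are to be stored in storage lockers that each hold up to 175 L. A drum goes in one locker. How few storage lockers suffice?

10

Total = 170 + 165 + 120 + 110 + 110 + 105 + 105 + 105 + 95 + 85 + 75 + 55 + 40 + 40 = 1380 L.
Lower bound: ⌈1380/175⌉ = 8 storage lockers.
Also, 9 drums each exceed 175/2 L, and no two of those can share a locker, so at least 9 storage lockers are needed.
A packing using 10 storage lockers:
  locker 1: 170 = 170
  locker 2: 165 = 165
  locker 3: 120 + 55 = 175
  locker 4: 110 + 40 = 150
  locker 5: 110 + 40 = 150
  locker 6: 105 = 105
  locker 7: 105 = 105
  locker 8: 105 = 105
  locker 9: 95 + 75 = 170
  locker 10: 85 = 85
No arrangement into 9 storage lockers stays within capacity, so 10 is optimal.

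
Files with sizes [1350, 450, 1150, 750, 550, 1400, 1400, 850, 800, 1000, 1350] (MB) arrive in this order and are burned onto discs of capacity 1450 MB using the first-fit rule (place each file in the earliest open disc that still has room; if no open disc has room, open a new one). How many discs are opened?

  1350 → disc 1 (new)  [load 1350/1450]
  450 → disc 2 (new)  [load 450/1450]
  1150 → disc 3 (new)  [load 1150/1450]
  750 → disc 2  [load 1200/1450]
  550 → disc 4 (new)  [load 550/1450]
  1400 → disc 5 (new)  [load 1400/1450]
  1400 → disc 6 (new)  [load 1400/1450]
  850 → disc 4  [load 1400/1450]
  800 → disc 7 (new)  [load 800/1450]
  1000 → disc 8 (new)  [load 1000/1450]
  1350 → disc 9 (new)  [load 1350/1450]
9 discs opened.

9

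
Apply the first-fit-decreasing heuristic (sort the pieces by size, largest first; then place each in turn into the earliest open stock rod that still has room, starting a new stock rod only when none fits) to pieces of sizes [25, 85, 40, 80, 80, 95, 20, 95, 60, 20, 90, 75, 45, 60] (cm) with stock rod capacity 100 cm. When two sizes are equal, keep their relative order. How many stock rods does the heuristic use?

Sorted descending: 95, 95, 90, 85, 80, 80, 75, 60, 60, 45, 40, 25, 20, 20.
  95 → stock rod 1 (new)  [load 95/100]
  95 → stock rod 2 (new)  [load 95/100]
  90 → stock rod 3 (new)  [load 90/100]
  85 → stock rod 4 (new)  [load 85/100]
  80 → stock rod 5 (new)  [load 80/100]
  80 → stock rod 6 (new)  [load 80/100]
  75 → stock rod 7 (new)  [load 75/100]
  60 → stock rod 8 (new)  [load 60/100]
  60 → stock rod 9 (new)  [load 60/100]
  45 → stock rod 10 (new)  [load 45/100]
  40 → stock rod 8  [load 100/100]
  25 → stock rod 7  [load 100/100]
  20 → stock rod 5  [load 100/100]
  20 → stock rod 6  [load 100/100]
10 stock rods opened.

10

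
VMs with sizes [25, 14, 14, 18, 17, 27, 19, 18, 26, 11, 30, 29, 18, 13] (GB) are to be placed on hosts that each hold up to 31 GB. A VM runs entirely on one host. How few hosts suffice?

Total = 30 + 29 + 27 + 26 + 25 + 19 + 18 + 18 + 18 + 17 + 14 + 14 + 13 + 11 = 279 GB.
Lower bound: ⌈279/31⌉ = 9 hosts.
Also, 10 VMs each exceed 31/2 GB, and no two of those can share a host, so at least 10 hosts are needed.
A packing using 11 hosts:
  host 1: 30 = 30
  host 2: 29 = 29
  host 3: 27 = 27
  host 4: 26 = 26
  host 5: 25 = 25
  host 6: 19 + 11 = 30
  host 7: 18 + 13 = 31
  host 8: 18 = 18
  host 9: 18 = 18
  host 10: 17 + 14 = 31
  host 11: 14 = 14
No arrangement into 10 hosts stays within capacity, so 11 is optimal.

11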